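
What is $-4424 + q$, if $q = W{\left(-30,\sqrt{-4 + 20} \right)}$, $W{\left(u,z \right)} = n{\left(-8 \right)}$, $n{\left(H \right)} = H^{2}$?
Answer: $-4360$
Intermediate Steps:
$W{\left(u,z \right)} = 64$ ($W{\left(u,z \right)} = \left(-8\right)^{2} = 64$)
$q = 64$
$-4424 + q = -4424 + 64 = -4360$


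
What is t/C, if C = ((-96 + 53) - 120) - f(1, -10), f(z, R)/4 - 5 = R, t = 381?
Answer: -381/143 ≈ -2.6643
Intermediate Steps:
f(z, R) = 20 + 4*R
C = -143 (C = ((-96 + 53) - 120) - (20 + 4*(-10)) = (-43 - 120) - (20 - 40) = -163 - 1*(-20) = -163 + 20 = -143)
t/C = 381/(-143) = 381*(-1/143) = -381/143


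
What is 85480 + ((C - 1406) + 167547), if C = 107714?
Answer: 359335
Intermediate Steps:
85480 + ((C - 1406) + 167547) = 85480 + ((107714 - 1406) + 167547) = 85480 + (106308 + 167547) = 85480 + 273855 = 359335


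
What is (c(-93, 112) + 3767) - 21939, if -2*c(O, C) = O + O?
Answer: -18079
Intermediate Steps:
c(O, C) = -O (c(O, C) = -(O + O)/2 = -O)
(c(-93, 112) + 3767) - 21939 = (-1*(-93) + 3767) - 21939 = (93 + 3767) - 21939 = 3860 - 21939 = -18079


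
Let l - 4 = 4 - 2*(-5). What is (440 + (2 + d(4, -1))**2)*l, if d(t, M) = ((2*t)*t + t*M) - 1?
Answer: 23058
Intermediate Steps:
d(t, M) = -1 + 2*t**2 + M*t (d(t, M) = (2*t**2 + M*t) - 1 = -1 + 2*t**2 + M*t)
l = 18 (l = 4 + (4 - 2*(-5)) = 4 + (4 + 10) = 4 + 14 = 18)
(440 + (2 + d(4, -1))**2)*l = (440 + (2 + (-1 + 2*4**2 - 1*4))**2)*18 = (440 + (2 + (-1 + 2*16 - 4))**2)*18 = (440 + (2 + (-1 + 32 - 4))**2)*18 = (440 + (2 + 27)**2)*18 = (440 + 29**2)*18 = (440 + 841)*18 = 1281*18 = 23058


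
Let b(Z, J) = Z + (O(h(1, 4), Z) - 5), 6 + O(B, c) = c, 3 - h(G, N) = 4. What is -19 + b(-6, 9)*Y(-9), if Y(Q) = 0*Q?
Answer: -19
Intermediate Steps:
h(G, N) = -1 (h(G, N) = 3 - 1*4 = 3 - 4 = -1)
Y(Q) = 0
O(B, c) = -6 + c
b(Z, J) = -11 + 2*Z (b(Z, J) = Z + ((-6 + Z) - 5) = Z + (-11 + Z) = -11 + 2*Z)
-19 + b(-6, 9)*Y(-9) = -19 + (-11 + 2*(-6))*0 = -19 + (-11 - 12)*0 = -19 - 23*0 = -19 + 0 = -19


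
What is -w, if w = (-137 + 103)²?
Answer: -1156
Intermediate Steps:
w = 1156 (w = (-34)² = 1156)
-w = -1*1156 = -1156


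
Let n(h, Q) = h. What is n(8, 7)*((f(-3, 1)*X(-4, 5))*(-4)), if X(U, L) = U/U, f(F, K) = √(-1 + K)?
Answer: 0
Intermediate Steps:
X(U, L) = 1
n(8, 7)*((f(-3, 1)*X(-4, 5))*(-4)) = 8*((√(-1 + 1)*1)*(-4)) = 8*((√0*1)*(-4)) = 8*((0*1)*(-4)) = 8*(0*(-4)) = 8*0 = 0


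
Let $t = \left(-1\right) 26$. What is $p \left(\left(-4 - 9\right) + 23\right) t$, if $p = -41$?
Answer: $10660$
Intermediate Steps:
$t = -26$
$p \left(\left(-4 - 9\right) + 23\right) t = - 41 \left(\left(-4 - 9\right) + 23\right) \left(-26\right) = - 41 \left(-13 + 23\right) \left(-26\right) = \left(-41\right) 10 \left(-26\right) = \left(-410\right) \left(-26\right) = 10660$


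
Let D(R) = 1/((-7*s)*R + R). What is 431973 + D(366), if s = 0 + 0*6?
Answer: 158102119/366 ≈ 4.3197e+5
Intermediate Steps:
s = 0 (s = 0 + 0 = 0)
D(R) = 1/R (D(R) = 1/((-7*0)*R + R) = 1/(0*R + R) = 1/(0 + R) = 1/R)
431973 + D(366) = 431973 + 1/366 = 158102119/366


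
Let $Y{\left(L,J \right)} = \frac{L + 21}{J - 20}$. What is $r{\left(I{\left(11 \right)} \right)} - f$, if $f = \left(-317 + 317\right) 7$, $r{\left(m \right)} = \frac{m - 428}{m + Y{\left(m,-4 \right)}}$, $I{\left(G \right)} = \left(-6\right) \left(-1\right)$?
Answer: $- \frac{3376}{39} \approx -86.564$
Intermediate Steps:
$Y{\left(L,J \right)} = \frac{21 + L}{-20 + J}$
$I{\left(G \right)} = 6$
$r{\left(m \right)} = \frac{-428 + m}{- \frac{7}{8} + \frac{23 m}{24}}$ ($r{\left(m \right)} = \frac{m - 428}{m + \frac{21 + m}{-20 - 4}} = \frac{-428 + m}{m + \frac{21 + m}{-24}} = \frac{-428 + m}{m - \frac{21 + m}{24}} = \frac{-428 + m}{m - \left(\frac{7}{8} + \frac{m}{24}\right)} = \frac{-428 + m}{- \frac{7}{8} + \frac{23 m}{24}}$)
$f = 0$ ($f = 0 \cdot 7 = 0$)
$r{\left(I{\left(11 \right)} \right)} - f = \frac{24 \left(-428 + 6\right)}{-21 + 23 \cdot 6} - 0 = 24 \frac{1}{-21 + 138} \left(-422\right) + 0 = 24 \cdot \frac{1}{117} \left(-422\right) + 0 = - \frac{3376}{39} + 0 = - \frac{3376}{39}$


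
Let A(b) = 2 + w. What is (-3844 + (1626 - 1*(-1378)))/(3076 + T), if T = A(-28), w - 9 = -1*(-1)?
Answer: -105/386 ≈ -0.27202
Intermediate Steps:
w = 10 (w = 9 - 1*(-1) = 9 + 1 = 10)
A(b) = 12 (A(b) = 2 + 10 = 12)
T = 12
(-3844 + (1626 - 1*(-1378)))/(3076 + T) = (-3844 + (1626 - 1*(-1378)))/(3076 + 12) = (-3844 + (1626 + 1378))/3088 = (-3844 + 3004)*(1/3088) = -840*1/3088 = -105/386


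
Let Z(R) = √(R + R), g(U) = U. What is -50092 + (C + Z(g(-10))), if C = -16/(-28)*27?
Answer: -350536/7 + 2*I*√5 ≈ -50077.0 + 4.4721*I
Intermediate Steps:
Z(R) = √2*√R (Z(R) = √(2*R) = √2*√R)
C = 108/7 (C = -16*(-1/28)*27 = (4/7)*27 = 108/7 ≈ 15.429)
-50092 + (C + Z(g(-10))) = -50092 + (108/7 + √2*√(-10)) = -50092 + (108/7 + √2*(I*√10)) = -50092 + (108/7 + 2*I*√5) = -350536/7 + 2*I*√5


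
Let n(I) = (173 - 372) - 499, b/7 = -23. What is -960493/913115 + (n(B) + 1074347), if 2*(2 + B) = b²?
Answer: 980364046142/913115 ≈ 1.0736e+6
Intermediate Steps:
b = -161 (b = 7*(-23) = -161)
B = 25917/2 (B = -2 + (½)*(-161)² = -2 + (½)*25921 = -2 + 25921/2 = 25917/2 ≈ 12959.)
n(I) = -698 (n(I) = -199 - 499 = -698)
-960493/913115 + (n(B) + 1074347) = -960493/913115 + (-698 + 1074347) = -960493*1/913115 + 1073649 = -960493/913115 + 1073649 = 980364046142/913115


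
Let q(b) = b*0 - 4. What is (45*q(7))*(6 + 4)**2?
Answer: -18000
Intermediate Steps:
q(b) = -4 (q(b) = 0 - 4 = -4)
(45*q(7))*(6 + 4)**2 = (45*(-4))*(6 + 4)**2 = -180*10**2 = -180*100 = -18000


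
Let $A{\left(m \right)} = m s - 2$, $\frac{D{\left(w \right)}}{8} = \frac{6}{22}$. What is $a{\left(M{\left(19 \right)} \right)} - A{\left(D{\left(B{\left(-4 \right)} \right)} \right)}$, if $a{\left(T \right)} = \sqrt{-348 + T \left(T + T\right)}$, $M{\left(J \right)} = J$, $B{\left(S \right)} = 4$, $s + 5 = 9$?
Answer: $- \frac{74}{11} + \sqrt{374} \approx 12.612$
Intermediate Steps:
$s = 4$ ($s = -5 + 9 = 4$)
$D{\left(w \right)} = \frac{24}{11}$ ($D{\left(w \right)} = 8 \cdot \frac{6}{22} = 8 \cdot 6 \cdot \frac{1}{22} = 8 \cdot \frac{3}{11} = \frac{24}{11}$)
$a{\left(T \right)} = \sqrt{-348 + 2 T^{2}}$ ($a{\left(T \right)} = \sqrt{-348 + T 2 T} = \sqrt{-348 + 2 T^{2}}$)
$A{\left(m \right)} = -2 + 4 m$ ($A{\left(m \right)} = m 4 - 2 = 4 m - 2 = -2 + 4 m$)
$a{\left(M{\left(19 \right)} \right)} - A{\left(D{\left(B{\left(-4 \right)} \right)} \right)} = \sqrt{-348 + 2 \cdot 19^{2}} - \left(-2 + 4 \cdot \frac{24}{11}\right) = \sqrt{-348 + 2 \cdot 361} - \left(-2 + \frac{96}{11}\right) = \sqrt{-348 + 722} - \frac{74}{11} = \sqrt{374} - \frac{74}{11} = - \frac{74}{11} + \sqrt{374}$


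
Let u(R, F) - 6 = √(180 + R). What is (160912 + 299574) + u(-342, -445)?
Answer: 460492 + 9*I*√2 ≈ 4.6049e+5 + 12.728*I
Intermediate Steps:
u(R, F) = 6 + √(180 + R)
(160912 + 299574) + u(-342, -445) = (160912 + 299574) + (6 + √(180 - 342)) = 460486 + (6 + √(-162)) = 460486 + (6 + 9*I*√2) = 460492 + 9*I*√2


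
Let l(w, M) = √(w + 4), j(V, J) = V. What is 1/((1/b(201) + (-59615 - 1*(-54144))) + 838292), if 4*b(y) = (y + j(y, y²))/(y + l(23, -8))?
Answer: 3738542447/3113544136337869 - 134*√3/3113544136337869 ≈ 1.2007e-6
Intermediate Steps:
l(w, M) = √(4 + w)
b(y) = y/(2*(y + 3*√3)) (b(y) = ((y + y)/(y + √(4 + 23)))/4 = ((2*y)/(y + √27))/4 = ((2*y)/(y + 3*√3))/4 = (2*y/(y + 3*√3))/4 = y/(2*(y + 3*√3)))
1/((1/b(201) + (-59615 - 1*(-54144))) + 838292) = 1/((1/((½)*201/(201 + 3*√3)) + (-59615 - 1*(-54144))) + 838292) = 1/((1/(201/(2*(201 + 3*√3))) + (-59615 + 54144)) + 838292) = 1/(((2 + 2*√3/67) - 5471) + 838292) = 1/((-5469 + 2*√3/67) + 838292) = 1/(832823 + 2*√3/67)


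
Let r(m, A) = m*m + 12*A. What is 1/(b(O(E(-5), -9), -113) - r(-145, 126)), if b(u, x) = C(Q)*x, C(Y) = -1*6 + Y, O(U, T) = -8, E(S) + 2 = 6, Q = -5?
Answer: -1/21294 ≈ -4.6962e-5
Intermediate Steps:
E(S) = 4 (E(S) = -2 + 6 = 4)
C(Y) = -6 + Y
r(m, A) = m**2 + 12*A
b(u, x) = -11*x (b(u, x) = (-6 - 5)*x = -11*x)
1/(b(O(E(-5), -9), -113) - r(-145, 126)) = 1/(-11*(-113) - ((-145)**2 + 12*126)) = 1/(1243 - (21025 + 1512)) = 1/(1243 - 1*22537) = 1/(1243 - 22537) = 1/(-21294) = -1/21294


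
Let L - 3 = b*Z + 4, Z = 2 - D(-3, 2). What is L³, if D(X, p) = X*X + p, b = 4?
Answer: -24389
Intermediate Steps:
D(X, p) = p + X² (D(X, p) = X² + p = p + X²)
Z = -9 (Z = 2 - (2 + (-3)²) = 2 - (2 + 9) = 2 - 1*11 = 2 - 11 = -9)
L = -29 (L = 3 + (4*(-9) + 4) = 3 + (-36 + 4) = 3 - 32 = -29)
L³ = (-29)³ = -24389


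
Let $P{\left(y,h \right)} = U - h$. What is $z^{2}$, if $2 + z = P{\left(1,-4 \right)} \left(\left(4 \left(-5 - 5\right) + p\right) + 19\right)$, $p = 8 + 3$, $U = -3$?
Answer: $144$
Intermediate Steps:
$P{\left(y,h \right)} = -3 - h$
$p = 11$
$z = -12$ ($z = -2 + \left(-3 - -4\right) \left(\left(4 \left(-5 - 5\right) + 11\right) + 19\right) = -2 + \left(-3 + 4\right) \left(\left(4 \left(-10\right) + 11\right) + 19\right) = -2 + 1 \left(\left(-40 + 11\right) + 19\right) = -2 + 1 \left(-29 + 19\right) = -2 + 1 \left(-10\right) = -2 - 10 = -12$)
$z^{2} = \left(-12\right)^{2} = 144$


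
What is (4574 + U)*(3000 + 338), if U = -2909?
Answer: 5557770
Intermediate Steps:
(4574 + U)*(3000 + 338) = (4574 - 2909)*(3000 + 338) = 1665*3338 = 5557770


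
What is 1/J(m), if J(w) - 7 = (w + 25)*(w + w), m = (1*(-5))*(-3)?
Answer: 1/1207 ≈ 0.00082850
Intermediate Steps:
m = 15 (m = -5*(-3) = 15)
J(w) = 7 + 2*w*(25 + w) (J(w) = 7 + (w + 25)*(w + w) = 7 + (25 + w)*(2*w) = 7 + 2*w*(25 + w))
1/J(m) = 1/(7 + 2*15² + 50*15) = 1/(7 + 2*225 + 750) = 1/(7 + 450 + 750) = 1/1207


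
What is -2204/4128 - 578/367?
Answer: -798713/378744 ≈ -2.1088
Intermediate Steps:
-2204/4128 - 578/367 = -2204*1/4128 - 578*1/367 = -551/1032 - 578/367 = -798713/378744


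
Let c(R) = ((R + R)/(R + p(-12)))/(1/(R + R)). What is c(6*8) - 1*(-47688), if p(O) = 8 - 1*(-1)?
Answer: 909144/19 ≈ 47850.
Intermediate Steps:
p(O) = 9 (p(O) = 8 + 1 = 9)
c(R) = 4*R²/(9 + R) (c(R) = ((R + R)/(R + 9))/(1/(R + R)) = ((2*R)/(9 + R))/(1/(2*R)) = (2*R/(9 + R))/((1/(2*R))) = (2*R/(9 + R))*(2*R) = 4*R²/(9 + R))
c(6*8) - 1*(-47688) = 4*(6*8)²/(9 + 6*8) - 1*(-47688) = 4*48²/(9 + 48) + 47688 = 4*2304/57 + 47688 = 4*2304*(1/57) + 47688 = 3072/19 + 47688 = 909144/19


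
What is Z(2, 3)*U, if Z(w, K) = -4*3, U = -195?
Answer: 2340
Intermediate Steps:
Z(w, K) = -12
Z(2, 3)*U = -12*(-195) = 2340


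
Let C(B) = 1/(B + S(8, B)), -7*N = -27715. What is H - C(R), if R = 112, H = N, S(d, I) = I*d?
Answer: 570137/144 ≈ 3959.3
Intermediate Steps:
N = 27715/7 (N = -⅐*(-27715) = 27715/7 ≈ 3959.3)
H = 27715/7 ≈ 3959.3
C(B) = 1/(9*B) (C(B) = 1/(B + B*8) = 1/(B + 8*B) = 1/(9*B))
H - C(R) = 27715/7 - 1/(9*112) = 27715/7 - 1*1/1008 = 27715/7 - 1/1008 = 570137/144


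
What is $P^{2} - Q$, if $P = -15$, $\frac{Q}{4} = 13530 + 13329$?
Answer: $-107211$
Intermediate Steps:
$Q = 107436$ ($Q = 4 \left(13530 + 13329\right) = 4 \cdot 26859 = 107436$)
$P^{2} - Q = \left(-15\right)^{2} - 107436 = 225 - 107436 = -107211$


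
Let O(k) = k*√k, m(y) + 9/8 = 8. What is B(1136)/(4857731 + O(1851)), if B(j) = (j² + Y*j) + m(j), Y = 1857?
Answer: 3571146371457/5100801853040 - 1360757097*√1851/5100801853040 ≈ 0.68864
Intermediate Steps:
m(y) = 55/8 (m(y) = -9/8 + 8 = 55/8)
O(k) = k^(3/2)
B(j) = 55/8 + j² + 1857*j (B(j) = (j² + 1857*j) + 55/8 = 55/8 + j² + 1857*j)
B(1136)/(4857731 + O(1851)) = (55/8 + 1136² + 1857*1136)/(4857731 + 1851^(3/2)) = (55/8 + 1290496 + 2109552)/(4857731 + 1851*√1851) = 27200439/(8*(4857731 + 1851*√1851))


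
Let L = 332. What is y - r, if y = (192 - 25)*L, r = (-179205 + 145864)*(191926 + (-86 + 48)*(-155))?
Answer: 6595438700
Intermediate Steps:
r = -6595383256 (r = -33341*(191926 - 38*(-155)) = -33341*(191926 + 5890) = -33341*197816 = -6595383256)
y = 55444 (y = (192 - 25)*332 = 167*332 = 55444)
y - r = 55444 - 1*(-6595383256) = 55444 + 6595383256 = 6595438700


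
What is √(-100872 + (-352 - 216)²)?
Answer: 2*√55438 ≈ 470.91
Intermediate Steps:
√(-100872 + (-352 - 216)²) = √(-100872 + (-568)²) = √(-100872 + 322624) = √221752 = 2*√55438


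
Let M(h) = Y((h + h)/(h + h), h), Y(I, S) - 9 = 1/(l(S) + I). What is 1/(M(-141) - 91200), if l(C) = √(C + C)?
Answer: (I - √282)/(-91190*I + 91191*√282) ≈ -1.0966e-5 + 7.1356e-12*I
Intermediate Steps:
l(C) = √2*√C (l(C) = √(2*C) = √2*√C)
Y(I, S) = 9 + 1/(I + √2*√S) (Y(I, S) = 9 + 1/(√2*√S + I) = 9 + 1/(I + √2*√S))
M(h) = (10 + 9*√2*√h)/(1 + √2*√h) (M(h) = (1 + 9*((h + h)/(h + h)) + 9*√2*√h)/((h + h)/(h + h) + √2*√h) = (1 + 9*((2*h)/((2*h))) + 9*√2*√h)/((2*h)/((2*h)) + √2*√h) = (1 + 9*((2*h)*(1/(2*h))) + 9*√2*√h)/((2*h)*(1/(2*h)) + √2*√h) = (1 + 9*1 + 9*√2*√h)/(1 + √2*√h) = (1 + 9 + 9*√2*√h)/(1 + √2*√h) = (10 + 9*√2*√h)/(1 + √2*√h))
1/(M(-141) - 91200) = 1/((10 + 9*√2*√(-141))/(1 + √2*√(-141)) - 91200) = 1/((10 + 9*√2*(I*√141))/(1 + √2*(I*√141)) - 91200) = 1/((10 + 9*I*√282)/(1 + I*√282) - 91200) = 1/(-91200 + (10 + 9*I*√282)/(1 + I*√282))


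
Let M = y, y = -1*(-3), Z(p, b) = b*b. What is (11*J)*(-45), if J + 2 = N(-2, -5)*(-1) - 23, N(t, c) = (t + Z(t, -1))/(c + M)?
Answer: 25245/2 ≈ 12623.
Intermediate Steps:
Z(p, b) = b²
y = 3
M = 3
N(t, c) = (1 + t)/(3 + c) (N(t, c) = (t + (-1)²)/(c + 3) = (t + 1)/(3 + c) = (1 + t)/(3 + c))
J = -51/2 (J = -2 + (((1 - 2)/(3 - 5))*(-1) - 23) = -2 + ((-1/(-2))*(-1) - 23) = -2 + (-½*(-1)*(-1) - 23) = -2 + ((½)*(-1) - 23) = -2 + (-½ - 23) = -2 - 47/2 = -51/2 ≈ -25.500)
(11*J)*(-45) = (11*(-51/2))*(-45) = -561/2*(-45) = 25245/2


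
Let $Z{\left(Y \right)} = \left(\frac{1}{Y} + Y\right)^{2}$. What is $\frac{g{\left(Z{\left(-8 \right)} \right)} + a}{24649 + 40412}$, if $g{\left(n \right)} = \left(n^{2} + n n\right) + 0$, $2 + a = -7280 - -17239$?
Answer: $\frac{38242561}{133244928} \approx 0.28701$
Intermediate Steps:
$Z{\left(Y \right)} = \left(Y + \frac{1}{Y}\right)^{2}$
$a = 9957$ ($a = -2 - -9959 = -2 + \left(-7280 + 17239\right) = -2 + 9959 = 9957$)
$g{\left(n \right)} = 2 n^{2}$ ($g{\left(n \right)} = \left(n^{2} + n^{2}\right) + 0 = 2 n^{2} + 0 = 2 n^{2}$)
$\frac{g{\left(Z{\left(-8 \right)} \right)} + a}{24649 + 40412} = \frac{2 \left(\frac{\left(1 + \left(-8\right)^{2}\right)^{2}}{64}\right)^{2} + 9957}{24649 + 40412} = \frac{2 \left(\frac{\left(1 + 64\right)^{2}}{64}\right)^{2} + 9957}{65061} = \left(2 \left(\frac{65^{2}}{64}\right)^{2} + 9957\right) \frac{1}{65061} = \left(2 \left(\frac{1}{64} \cdot 4225\right)^{2} + 9957\right) \frac{1}{65061} = \left(2 \left(\frac{4225}{64}\right)^{2} + 9957\right) \frac{1}{65061} = \left(2 \cdot \frac{17850625}{4096} + 9957\right) \frac{1}{65061} = \left(\frac{17850625}{2048} + 9957\right) \frac{1}{65061} = \frac{38242561}{2048} \cdot \frac{1}{65061} = \frac{38242561}{133244928}$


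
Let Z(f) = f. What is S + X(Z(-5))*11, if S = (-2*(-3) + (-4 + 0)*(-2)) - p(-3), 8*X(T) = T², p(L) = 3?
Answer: 363/8 ≈ 45.375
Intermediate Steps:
X(T) = T²/8
S = 11 (S = (-2*(-3) + (-4 + 0)*(-2)) - 1*3 = (6 - 4*(-2)) - 3 = (6 + 8) - 3 = 14 - 3 = 11)
S + X(Z(-5))*11 = 11 + ((⅛)*(-5)²)*11 = 11 + ((⅛)*25)*11 = 11 + (25/8)*11 = 11 + 275/8 = 363/8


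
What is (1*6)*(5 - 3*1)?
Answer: 12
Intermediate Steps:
(1*6)*(5 - 3*1) = 6*(5 - 3) = 6*2 = 12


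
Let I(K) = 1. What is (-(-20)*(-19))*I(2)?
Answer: -380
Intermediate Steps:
(-(-20)*(-19))*I(2) = -(-20)*(-19)*1 = -20*19*1 = -380*1 = -380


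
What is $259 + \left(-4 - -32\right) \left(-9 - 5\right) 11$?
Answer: $-4053$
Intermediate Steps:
$259 + \left(-4 - -32\right) \left(-9 - 5\right) 11 = 259 + \left(-4 + 32\right) \left(\left(-14\right) 11\right) = 259 + 28 \left(-154\right) = 259 - 4312 = -4053$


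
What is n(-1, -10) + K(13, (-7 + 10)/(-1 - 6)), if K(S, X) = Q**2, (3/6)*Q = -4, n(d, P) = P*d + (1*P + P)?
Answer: 54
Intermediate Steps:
n(d, P) = 2*P + P*d (n(d, P) = P*d + (P + P) = P*d + 2*P = 2*P + P*d)
Q = -8 (Q = 2*(-4) = -8)
K(S, X) = 64 (K(S, X) = (-8)**2 = 64)
n(-1, -10) + K(13, (-7 + 10)/(-1 - 6)) = -10*(2 - 1) + 64 = -10*1 + 64 = -10 + 64 = 54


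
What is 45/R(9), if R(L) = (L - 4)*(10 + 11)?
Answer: 3/7 ≈ 0.42857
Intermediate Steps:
R(L) = -84 + 21*L (R(L) = (-4 + L)*21 = -84 + 21*L)
45/R(9) = 45/(-84 + 21*9) = 45/(-84 + 189) = 45/105 = 45*(1/105) = 3/7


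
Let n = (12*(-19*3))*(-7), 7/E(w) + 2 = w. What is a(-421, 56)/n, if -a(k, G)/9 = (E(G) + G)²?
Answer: -1312423/221616 ≈ -5.9221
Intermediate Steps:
E(w) = 7/(-2 + w)
a(k, G) = -9*(G + 7/(-2 + G))² (a(k, G) = -9*(7/(-2 + G) + G)² = -9*(G + 7/(-2 + G))²)
n = 4788 (n = (12*(-57))*(-7) = -684*(-7) = 4788)
a(-421, 56)/n = -9*(7 + 56*(-2 + 56))²/(-2 + 56)²/4788 = -9*(7 + 56*54)²/54²*(1/4788) = -9*1/2916*(7 + 3024)²*(1/4788) = -9*1/2916*3031²*(1/4788) = -9*1/2916*9186961*(1/4788) = -9186961/324*1/4788 = -1312423/221616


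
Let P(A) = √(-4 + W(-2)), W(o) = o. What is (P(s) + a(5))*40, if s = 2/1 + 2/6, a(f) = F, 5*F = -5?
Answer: -40 + 40*I*√6 ≈ -40.0 + 97.98*I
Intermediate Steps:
F = -1 (F = (⅕)*(-5) = -1)
a(f) = -1
s = 7/3 (s = 2*1 + 2*(⅙) = 2 + ⅓ = 7/3 ≈ 2.3333)
P(A) = I*√6 (P(A) = √(-4 - 2) = √(-6) = I*√6)
(P(s) + a(5))*40 = (I*√6 - 1)*40 = (-1 + I*√6)*40 = -40 + 40*I*√6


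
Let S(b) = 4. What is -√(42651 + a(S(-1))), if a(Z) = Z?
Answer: -√42655 ≈ -206.53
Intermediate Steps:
-√(42651 + a(S(-1))) = -√(42651 + 4) = -√42655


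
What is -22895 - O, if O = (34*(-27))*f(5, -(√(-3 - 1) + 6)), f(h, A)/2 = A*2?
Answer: -44927 - 7344*I ≈ -44927.0 - 7344.0*I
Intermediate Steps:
f(h, A) = 4*A (f(h, A) = 2*(A*2) = 2*(2*A) = 4*A)
O = 22032 + 7344*I (O = (34*(-27))*(4*(-(√(-3 - 1) + 6))) = -3672*(-(√(-4) + 6)) = -3672*(-(2*I + 6)) = -3672*(-(6 + 2*I)) = -3672*(-6 - 2*I) = -918*(-24 - 8*I) = 22032 + 7344*I ≈ 22032.0 + 7344.0*I)
-22895 - O = -22895 - (22032 + 7344*I) = -22895 + (-22032 - 7344*I) = -44927 - 7344*I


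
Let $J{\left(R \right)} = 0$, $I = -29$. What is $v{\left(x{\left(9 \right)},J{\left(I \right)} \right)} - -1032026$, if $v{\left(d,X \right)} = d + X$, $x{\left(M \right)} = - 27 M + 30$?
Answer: $1031813$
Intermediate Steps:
$x{\left(M \right)} = 30 - 27 M$
$v{\left(d,X \right)} = X + d$
$v{\left(x{\left(9 \right)},J{\left(I \right)} \right)} - -1032026 = \left(0 + \left(30 - 243\right)\right) - -1032026 = \left(0 + \left(30 - 243\right)\right) + 1032026 = \left(0 - 213\right) + 1032026 = -213 + 1032026 = 1031813$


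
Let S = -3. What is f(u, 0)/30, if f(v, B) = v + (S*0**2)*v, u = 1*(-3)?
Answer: -1/10 ≈ -0.10000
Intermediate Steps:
u = -3
f(v, B) = v (f(v, B) = v + (-3*0**2)*v = v + (-3*0)*v = v + 0*v = v + 0 = v)
f(u, 0)/30 = -3/30 = -3*1/30 = -1/10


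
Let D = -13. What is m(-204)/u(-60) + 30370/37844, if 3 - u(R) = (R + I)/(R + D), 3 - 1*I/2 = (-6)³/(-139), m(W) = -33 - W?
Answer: 11057990123/141933922 ≈ 77.909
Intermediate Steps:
I = 402/139 (I = 6 - 2*(-6)³/(-139) = 6 - (-432)*(-1)/139 = 6 - 2*216/139 = 6 - 432/139 = 402/139 ≈ 2.8921)
u(R) = 3 - (402/139 + R)/(-13 + R) (u(R) = 3 - (R + 402/139)/(R - 13) = 3 - (402/139 + R)/(-13 + R))
m(-204)/u(-60) + 30370/37844 = (-33 - 1*(-204))/(((-5823 + 278*(-60))/(139*(-13 - 60)))) + 30370/37844 = (-33 + 204)/(((1/139)*(-5823 - 16680)/(-73))) + 30370*(1/37844) = 171/(((1/139)*(-1/73)*(-22503))) + 15185/18922 = 171/(22503/10147) + 15185/18922 = 171*(10147/22503) + 15185/18922 = 578379/7501 + 15185/18922 = 11057990123/141933922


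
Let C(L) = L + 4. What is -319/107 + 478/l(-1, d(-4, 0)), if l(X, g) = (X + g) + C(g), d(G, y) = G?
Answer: -52741/535 ≈ -98.581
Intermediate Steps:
C(L) = 4 + L
l(X, g) = 4 + X + 2*g (l(X, g) = (X + g) + (4 + g) = 4 + X + 2*g)
-319/107 + 478/l(-1, d(-4, 0)) = -319/107 + 478/(4 - 1 + 2*(-4)) = -319*1/107 + 478/(4 - 1 - 8) = -319/107 + 478/(-5) = -319/107 + 478*(-1/5) = -319/107 - 478/5 = -52741/535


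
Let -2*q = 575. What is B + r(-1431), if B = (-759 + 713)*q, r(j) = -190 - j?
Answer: 14466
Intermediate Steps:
q = -575/2 (q = -½*575 = -575/2 ≈ -287.50)
B = 13225 (B = (-759 + 713)*(-575/2) = -46*(-575/2) = 13225)
B + r(-1431) = 13225 + (-190 - 1*(-1431)) = 13225 + (-190 + 1431) = 13225 + 1241 = 14466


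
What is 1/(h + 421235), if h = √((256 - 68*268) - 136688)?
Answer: 421235/177439079881 - 12*I*√1074/177439079881 ≈ 2.374e-6 - 2.2163e-9*I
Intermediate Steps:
h = 12*I*√1074 (h = √((256 - 18224) - 136688) = √(-17968 - 136688) = √(-154656) = 12*I*√1074 ≈ 393.26*I)
1/(h + 421235) = 1/(12*I*√1074 + 421235) = 1/(421235 + 12*I*√1074)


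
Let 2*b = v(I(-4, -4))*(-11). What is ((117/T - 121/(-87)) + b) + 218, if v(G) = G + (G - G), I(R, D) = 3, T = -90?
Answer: 87692/435 ≈ 201.59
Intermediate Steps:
v(G) = G (v(G) = G + 0 = G)
b = -33/2 (b = (3*(-11))/2 = (½)*(-33) = -33/2 ≈ -16.500)
((117/T - 121/(-87)) + b) + 218 = ((117/(-90) - 121/(-87)) - 33/2) + 218 = ((117*(-1/90) - 121*(-1/87)) - 33/2) + 218 = ((-13/10 + 121/87) - 33/2) + 218 = (79/870 - 33/2) + 218 = -7138/435 + 218 = 87692/435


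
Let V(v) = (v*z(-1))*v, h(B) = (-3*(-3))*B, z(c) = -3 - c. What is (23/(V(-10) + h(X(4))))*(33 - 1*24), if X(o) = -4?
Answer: -207/236 ≈ -0.87712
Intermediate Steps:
h(B) = 9*B
V(v) = -2*v² (V(v) = (v*(-3 - 1*(-1)))*v = (v*(-3 + 1))*v = (v*(-2))*v = (-2*v)*v = -2*v²)
(23/(V(-10) + h(X(4))))*(33 - 1*24) = (23/(-2*(-10)² + 9*(-4)))*(33 - 1*24) = (23/(-2*100 - 36))*(33 - 24) = (23/(-200 - 36))*9 = (23/(-236))*9 = -1/236*23*9 = -23/236*9 = -207/236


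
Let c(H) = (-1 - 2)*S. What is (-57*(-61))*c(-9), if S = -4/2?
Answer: 20862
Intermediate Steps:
S = -2 (S = -4*1/2 = -2)
c(H) = 6 (c(H) = (-1 - 2)*(-2) = -3*(-2) = 6)
(-57*(-61))*c(-9) = -57*(-61)*6 = 3477*6 = 20862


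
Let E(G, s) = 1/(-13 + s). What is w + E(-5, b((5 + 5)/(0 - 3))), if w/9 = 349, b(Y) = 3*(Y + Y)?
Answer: 103652/33 ≈ 3141.0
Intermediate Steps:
b(Y) = 6*Y (b(Y) = 3*(2*Y) = 6*Y)
w = 3141 (w = 9*349 = 3141)
w + E(-5, b((5 + 5)/(0 - 3))) = 3141 + 1/(-13 + 6*((5 + 5)/(0 - 3))) = 3141 + 1/(-13 + 6*(10/(-3))) = 3141 + 1/(-13 + 6*(10*(-⅓))) = 3141 + 1/(-13 + 6*(-10/3)) = 3141 + 1/(-13 - 20) = 3141 + 1/(-33) = 3141 - 1/33 = 103652/33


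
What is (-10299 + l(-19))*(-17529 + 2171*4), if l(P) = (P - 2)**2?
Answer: 87194010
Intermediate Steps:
l(P) = (-2 + P)**2
(-10299 + l(-19))*(-17529 + 2171*4) = (-10299 + (-2 - 19)**2)*(-17529 + 2171*4) = (-10299 + (-21)**2)*(-17529 + 8684) = (-10299 + 441)*(-8845) = -9858*(-8845) = 87194010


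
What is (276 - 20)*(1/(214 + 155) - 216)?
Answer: -20403968/369 ≈ -55295.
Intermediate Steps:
(276 - 20)*(1/(214 + 155) - 216) = 256*(1/369 - 216) = 256*(-79703/369) = -20403968/369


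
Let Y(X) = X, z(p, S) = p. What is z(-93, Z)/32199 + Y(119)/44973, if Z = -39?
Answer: -116936/482695209 ≈ -0.00024226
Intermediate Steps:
z(-93, Z)/32199 + Y(119)/44973 = -93/32199 + 119/44973 = -93*1/32199 + 119*(1/44973) = -31/10733 + 119/44973 = -116936/482695209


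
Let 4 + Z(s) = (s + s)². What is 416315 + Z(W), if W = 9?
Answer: 416635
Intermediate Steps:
Z(s) = -4 + 4*s² (Z(s) = -4 + (s + s)² = -4 + (2*s)² = -4 + 4*s²)
416315 + Z(W) = 416315 + (-4 + 4*9²) = 416315 + (-4 + 4*81) = 416315 + (-4 + 324) = 416315 + 320 = 416635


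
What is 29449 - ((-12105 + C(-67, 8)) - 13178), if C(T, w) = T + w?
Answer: 54791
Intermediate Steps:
29449 - ((-12105 + C(-67, 8)) - 13178) = 29449 - ((-12105 + (-67 + 8)) - 13178) = 29449 - ((-12105 - 59) - 13178) = 29449 - (-12164 - 13178) = 29449 - 1*(-25342) = 29449 + 25342 = 54791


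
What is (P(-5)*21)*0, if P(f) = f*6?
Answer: 0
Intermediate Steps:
P(f) = 6*f
(P(-5)*21)*0 = ((6*(-5))*21)*0 = -30*21*0 = -630*0 = 0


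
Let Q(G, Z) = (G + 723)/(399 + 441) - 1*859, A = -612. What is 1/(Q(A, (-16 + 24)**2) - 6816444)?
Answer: -280/1908844803 ≈ -1.4669e-7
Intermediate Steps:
Q(G, Z) = -240279/280 + G/840 (Q(G, Z) = (723 + G)/840 - 859 = (723 + G)*(1/840) - 859 = (241/280 + G/840) - 859 = -240279/280 + G/840)
1/(Q(A, (-16 + 24)**2) - 6816444) = 1/((-240279/280 + (1/840)*(-612)) - 6816444) = 1/((-240279/280 - 51/70) - 6816444) = 1/(-240483/280 - 6816444) = 1/(-1908844803/280) = -280/1908844803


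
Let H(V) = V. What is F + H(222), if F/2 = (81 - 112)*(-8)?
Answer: 718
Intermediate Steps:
F = 496 (F = 2*((81 - 112)*(-8)) = 2*(-31*(-8)) = 2*248 = 496)
F + H(222) = 496 + 222 = 718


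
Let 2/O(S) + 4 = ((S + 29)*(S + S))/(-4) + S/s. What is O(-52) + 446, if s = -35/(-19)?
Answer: 4918899/11029 ≈ 446.00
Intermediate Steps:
s = 35/19 (s = -35*(-1/19) = 35/19 ≈ 1.8421)
O(S) = 2/(-4 + 19*S/35 - S*(29 + S)/2) (O(S) = 2/(-4 + (((S + 29)*(S + S))/(-4) + S/(35/19))) = 2/(-4 + (((29 + S)*(2*S))*(-¼) + S*(19/35))) = 2/(-4 + ((2*S*(29 + S))*(-¼) + 19*S/35)) = 2/(-4 + (-S*(29 + S)/2 + 19*S/35)) = 2/(-4 + (19*S/35 - S*(29 + S)/2)) = 2/(-4 + 19*S/35 - S*(29 + S)/2))
O(-52) + 446 = -140/(280 + 35*(-52)² + 977*(-52)) + 446 = -140/(280 + 35*2704 - 50804) + 446 = -140/(280 + 94640 - 50804) + 446 = -140/44116 + 446 = -140*1/44116 + 446 = -35/11029 + 446 = 4918899/11029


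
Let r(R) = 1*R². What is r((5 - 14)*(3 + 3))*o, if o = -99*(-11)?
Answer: 3175524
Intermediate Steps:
r(R) = R²
o = 1089
r((5 - 14)*(3 + 3))*o = ((5 - 14)*(3 + 3))²*1089 = (-9*6)²*1089 = (-54)²*1089 = 2916*1089 = 3175524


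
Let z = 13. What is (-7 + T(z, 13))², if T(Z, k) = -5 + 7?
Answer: 25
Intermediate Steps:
T(Z, k) = 2
(-7 + T(z, 13))² = (-7 + 2)² = (-5)² = 25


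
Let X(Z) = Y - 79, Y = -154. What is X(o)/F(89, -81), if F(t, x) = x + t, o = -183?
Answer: -233/8 ≈ -29.125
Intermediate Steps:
F(t, x) = t + x
X(Z) = -233 (X(Z) = -154 - 79 = -233)
X(o)/F(89, -81) = -233/(89 - 81) = -233/8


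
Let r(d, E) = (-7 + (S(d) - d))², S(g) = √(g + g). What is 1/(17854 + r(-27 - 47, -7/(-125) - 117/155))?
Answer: -I/(-22195*I + 268*√37) ≈ 4.4813e-5 - 3.2915e-6*I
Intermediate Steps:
S(g) = √2*√g (S(g) = √(2*g) = √2*√g)
r(d, E) = (-7 - d + √2*√d)² (r(d, E) = (-7 + (√2*√d - d))² = (-7 + (-d + √2*√d))² = (-7 - d + √2*√d)²)
1/(17854 + r(-27 - 47, -7/(-125) - 117/155)) = 1/(17854 + (7 + (-27 - 47) - √2*√(-27 - 47))²) = 1/(17854 + (7 - 74 - √2*√(-74))²) = 1/(17854 + (7 - 74 - √2*I*√74)²) = 1/(17854 + (7 - 74 - 2*I*√37)²) = 1/(17854 + (-67 - 2*I*√37)²)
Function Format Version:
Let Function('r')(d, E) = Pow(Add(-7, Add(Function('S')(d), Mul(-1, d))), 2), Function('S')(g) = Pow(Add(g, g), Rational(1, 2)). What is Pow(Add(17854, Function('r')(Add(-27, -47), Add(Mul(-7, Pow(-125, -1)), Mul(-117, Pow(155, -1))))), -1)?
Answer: Mul(-1, I, Pow(Add(Mul(-22195, I), Mul(268, Pow(37, Rational(1, 2)))), -1)) ≈ Add(4.4813e-5, Mul(-3.2915e-6, I))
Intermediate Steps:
Function('S')(g) = Mul(Pow(2, Rational(1, 2)), Pow(g, Rational(1, 2))) (Function('S')(g) = Pow(Mul(2, g), Rational(1, 2)) = Mul(Pow(2, Rational(1, 2)), Pow(g, Rational(1, 2))))
Function('r')(d, E) = Pow(Add(-7, Mul(-1, d), Mul(Pow(2, Rational(1, 2)), Pow(d, Rational(1, 2)))), 2) (Function('r')(d, E) = Pow(Add(-7, Add(Mul(Pow(2, Rational(1, 2)), Pow(d, Rational(1, 2))), Mul(-1, d))), 2) = Pow(Add(-7, Add(Mul(-1, d), Mul(Pow(2, Rational(1, 2)), Pow(d, Rational(1, 2))))), 2) = Pow(Add(-7, Mul(-1, d), Mul(Pow(2, Rational(1, 2)), Pow(d, Rational(1, 2)))), 2))
Pow(Add(17854, Function('r')(Add(-27, -47), Add(Mul(-7, Pow(-125, -1)), Mul(-117, Pow(155, -1))))), -1) = Pow(Add(17854, Pow(Add(7, Add(-27, -47), Mul(-1, Pow(2, Rational(1, 2)), Pow(Add(-27, -47), Rational(1, 2)))), 2)), -1) = Pow(Add(17854, Pow(Add(7, -74, Mul(-1, Pow(2, Rational(1, 2)), Pow(-74, Rational(1, 2)))), 2)), -1) = Pow(Add(17854, Pow(Add(7, -74, Mul(-1, Pow(2, Rational(1, 2)), Mul(I, Pow(74, Rational(1, 2))))), 2)), -1) = Pow(Add(17854, Pow(Add(7, -74, Mul(-2, I, Pow(37, Rational(1, 2)))), 2)), -1) = Pow(Add(17854, Pow(Add(-67, Mul(-2, I, Pow(37, Rational(1, 2)))), 2)), -1)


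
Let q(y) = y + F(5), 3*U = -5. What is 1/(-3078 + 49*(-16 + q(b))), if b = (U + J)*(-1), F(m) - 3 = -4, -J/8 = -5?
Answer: -3/17368 ≈ -0.00017273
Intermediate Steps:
J = 40 (J = -8*(-5) = 40)
F(m) = -1 (F(m) = 3 - 4 = -1)
U = -5/3 (U = (⅓)*(-5) = -5/3 ≈ -1.6667)
b = -115/3 (b = (-5/3 + 40)*(-1) = (115/3)*(-1) = -115/3 ≈ -38.333)
q(y) = -1 + y (q(y) = y - 1 = -1 + y)
1/(-3078 + 49*(-16 + q(b))) = 1/(-3078 + 49*(-16 + (-1 - 115/3))) = 1/(-3078 + 49*(-16 - 118/3)) = 1/(-3078 + 49*(-166/3)) = 1/(-3078 - 8134/3) = 1/(-17368/3) = -3/17368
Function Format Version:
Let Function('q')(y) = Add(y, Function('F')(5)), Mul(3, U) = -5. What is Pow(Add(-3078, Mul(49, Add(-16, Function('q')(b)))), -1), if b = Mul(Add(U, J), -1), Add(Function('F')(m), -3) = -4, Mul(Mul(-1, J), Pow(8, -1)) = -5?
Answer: Rational(-3, 17368) ≈ -0.00017273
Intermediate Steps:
J = 40 (J = Mul(-8, -5) = 40)
Function('F')(m) = -1 (Function('F')(m) = Add(3, -4) = -1)
U = Rational(-5, 3) (U = Mul(Rational(1, 3), -5) = Rational(-5, 3) ≈ -1.6667)
b = Rational(-115, 3) (b = Mul(Add(Rational(-5, 3), 40), -1) = Mul(Rational(115, 3), -1) = Rational(-115, 3) ≈ -38.333)
Function('q')(y) = Add(-1, y) (Function('q')(y) = Add(y, -1) = Add(-1, y))
Pow(Add(-3078, Mul(49, Add(-16, Function('q')(b)))), -1) = Pow(Add(-3078, Mul(49, Add(-16, Add(-1, Rational(-115, 3))))), -1) = Pow(Add(-3078, Mul(49, Add(-16, Rational(-118, 3)))), -1) = Pow(Add(-3078, Mul(49, Rational(-166, 3))), -1) = Pow(Add(-3078, Rational(-8134, 3)), -1) = Pow(Rational(-17368, 3), -1) = Rational(-3, 17368)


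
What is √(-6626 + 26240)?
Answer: √19614 ≈ 140.05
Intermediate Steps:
√(-6626 + 26240) = √19614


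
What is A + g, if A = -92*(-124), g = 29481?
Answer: 40889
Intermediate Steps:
A = 11408
A + g = 11408 + 29481 = 40889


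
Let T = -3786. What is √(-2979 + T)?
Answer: I*√6765 ≈ 82.25*I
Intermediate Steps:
√(-2979 + T) = √(-2979 - 3786) = √(-6765) = I*√6765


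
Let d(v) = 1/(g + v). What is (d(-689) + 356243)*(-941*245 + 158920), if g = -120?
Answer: -20642366972250/809 ≈ -2.5516e+10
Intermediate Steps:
d(v) = 1/(-120 + v)
(d(-689) + 356243)*(-941*245 + 158920) = (1/(-120 - 689) + 356243)*(-941*245 + 158920) = (1/(-809) + 356243)*(-230545 + 158920) = (-1/809 + 356243)*(-71625) = (288200586/809)*(-71625) = -20642366972250/809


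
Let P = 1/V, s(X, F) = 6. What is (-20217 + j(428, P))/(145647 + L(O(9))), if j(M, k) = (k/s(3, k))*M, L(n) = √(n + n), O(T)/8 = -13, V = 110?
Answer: -161944802202/1166717684935 + 13342792*I*√13/3500153054805 ≈ -0.1388 + 1.3745e-5*I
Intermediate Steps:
O(T) = -104 (O(T) = 8*(-13) = -104)
P = 1/110 ≈ 0.0090909
L(n) = √2*√n (L(n) = √(2*n) = √2*√n)
j(M, k) = M*k/6 (j(M, k) = (k/6)*M = M*k/6)
(-20217 + j(428, P))/(145647 + L(O(9))) = (-20217 + (⅙)*428*(1/110))/(145647 + √2*√(-104)) = (-20217 + 107/165)/(145647 + √2*(2*I*√26)) = -3335698/(165*(145647 + 4*I*√13))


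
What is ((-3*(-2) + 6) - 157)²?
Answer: 21025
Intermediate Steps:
((-3*(-2) + 6) - 157)² = ((6 + 6) - 157)² = (12 - 157)² = (-145)² = 21025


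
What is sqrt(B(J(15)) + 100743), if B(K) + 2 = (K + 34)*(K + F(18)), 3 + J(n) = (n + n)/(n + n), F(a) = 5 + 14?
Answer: sqrt(101285) ≈ 318.25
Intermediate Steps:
F(a) = 19
J(n) = -2 (J(n) = -3 + (n + n)/(n + n) = -3 + (2*n)/((2*n)) = -3 + (2*n)*(1/(2*n)) = -3 + 1 = -2)
B(K) = -2 + (19 + K)*(34 + K) (B(K) = -2 + (K + 34)*(K + 19) = -2 + (34 + K)*(19 + K) = -2 + (19 + K)*(34 + K))
sqrt(B(J(15)) + 100743) = sqrt((644 + (-2)**2 + 53*(-2)) + 100743) = sqrt((644 + 4 - 106) + 100743) = sqrt(542 + 100743) = sqrt(101285)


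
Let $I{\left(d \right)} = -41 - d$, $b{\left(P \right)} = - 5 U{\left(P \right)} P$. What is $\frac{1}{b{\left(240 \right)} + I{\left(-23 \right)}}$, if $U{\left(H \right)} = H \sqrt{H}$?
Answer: $\frac{1}{1105919999982} - \frac{32000 \sqrt{15}}{552959999991} \approx -2.2413 \cdot 10^{-7}$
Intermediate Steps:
$U{\left(H \right)} = H^{\frac{3}{2}}$
$b{\left(P \right)} = - 5 P^{\frac{5}{2}}$ ($b{\left(P \right)} = - 5 P^{\frac{3}{2}} P = - 5 P^{\frac{5}{2}}$)
$\frac{1}{b{\left(240 \right)} + I{\left(-23 \right)}} = \frac{1}{- 5 \cdot 240^{\frac{5}{2}} - 18} = \frac{1}{- 5 \cdot 230400 \sqrt{15} + \left(-41 + 23\right)} = \frac{1}{- 1152000 \sqrt{15} - 18} = \frac{1}{-18 - 1152000 \sqrt{15}}$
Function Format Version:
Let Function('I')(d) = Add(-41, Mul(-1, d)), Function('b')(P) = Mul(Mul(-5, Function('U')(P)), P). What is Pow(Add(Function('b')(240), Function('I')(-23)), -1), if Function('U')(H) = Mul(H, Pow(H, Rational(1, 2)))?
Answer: Add(Rational(1, 1105919999982), Mul(Rational(-32000, 552959999991), Pow(15, Rational(1, 2)))) ≈ -2.2413e-7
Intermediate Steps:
Function('U')(H) = Pow(H, Rational(3, 2))
Function('b')(P) = Mul(-5, Pow(P, Rational(5, 2))) (Function('b')(P) = Mul(Mul(-5, Pow(P, Rational(3, 2))), P) = Mul(-5, Pow(P, Rational(5, 2))))
Pow(Add(Function('b')(240), Function('I')(-23)), -1) = Pow(Add(Mul(-5, Pow(240, Rational(5, 2))), Add(-41, Mul(-1, -23))), -1) = Pow(Add(Mul(-5, Mul(230400, Pow(15, Rational(1, 2)))), Add(-41, 23)), -1) = Pow(Add(Mul(-1152000, Pow(15, Rational(1, 2))), -18), -1) = Pow(Add(-18, Mul(-1152000, Pow(15, Rational(1, 2)))), -1)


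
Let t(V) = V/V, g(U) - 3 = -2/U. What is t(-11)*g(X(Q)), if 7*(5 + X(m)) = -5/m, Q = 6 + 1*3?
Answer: 543/160 ≈ 3.3937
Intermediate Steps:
Q = 9 (Q = 6 + 3 = 9)
X(m) = -5 - 5/(7*m) (X(m) = -5 + (-5/m)/7 = -5 - 5/(7*m))
g(U) = 3 - 2/U
t(V) = 1
t(-11)*g(X(Q)) = 1*(3 - 2/(-5 - 5/7/9)) = 1*(3 - 2/(-5 - 5/7*⅑)) = 1*(3 - 2/(-5 - 5/63)) = 1*(3 - 2/(-320/63)) = 1*(3 - 2*(-63/320)) = 1*(3 + 63/160) = 1*(543/160) = 543/160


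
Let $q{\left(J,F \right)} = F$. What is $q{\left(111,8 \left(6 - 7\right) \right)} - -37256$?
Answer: $37248$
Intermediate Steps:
$q{\left(111,8 \left(6 - 7\right) \right)} - -37256 = 8 \left(6 - 7\right) - -37256 = 8 \left(-1\right) + 37256 = -8 + 37256 = 37248$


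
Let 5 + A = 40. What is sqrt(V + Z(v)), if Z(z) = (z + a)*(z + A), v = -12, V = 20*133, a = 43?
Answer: sqrt(3373) ≈ 58.078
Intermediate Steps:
A = 35 (A = -5 + 40 = 35)
V = 2660
Z(z) = (35 + z)*(43 + z) (Z(z) = (z + 43)*(z + 35) = (43 + z)*(35 + z) = (35 + z)*(43 + z))
sqrt(V + Z(v)) = sqrt(2660 + (1505 + (-12)**2 + 78*(-12))) = sqrt(2660 + (1505 + 144 - 936)) = sqrt(2660 + 713) = sqrt(3373)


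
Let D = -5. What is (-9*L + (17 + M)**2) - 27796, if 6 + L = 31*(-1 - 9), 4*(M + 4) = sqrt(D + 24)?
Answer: -396509/16 + 13*sqrt(19)/2 ≈ -24753.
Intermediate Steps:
M = -4 + sqrt(19)/4 (M = -4 + sqrt(-5 + 24)/4 = -4 + sqrt(19)/4 ≈ -2.9103)
L = -316 (L = -6 + 31*(-1 - 9) = -6 + 31*(-10) = -6 - 310 = -316)
(-9*L + (17 + M)**2) - 27796 = (-9*(-316) + (17 + (-4 + sqrt(19)/4))**2) - 27796 = (2844 + (13 + sqrt(19)/4)**2) - 27796 = -24952 + (13 + sqrt(19)/4)**2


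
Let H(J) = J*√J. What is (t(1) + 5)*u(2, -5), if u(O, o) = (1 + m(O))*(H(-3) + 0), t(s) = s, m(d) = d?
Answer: -54*I*√3 ≈ -93.531*I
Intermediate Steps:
H(J) = J^(3/2)
u(O, o) = -3*I*√3*(1 + O) (u(O, o) = (1 + O)*((-3)^(3/2) + 0) = (1 + O)*(-3*I*√3 + 0) = (1 + O)*(-3*I*√3) = -3*I*√3*(1 + O))
(t(1) + 5)*u(2, -5) = (1 + 5)*(3*I*√3*(-1 - 1*2)) = 6*(3*I*√3*(-1 - 2)) = 6*(3*I*√3*(-3)) = 6*(-9*I*√3) = -54*I*√3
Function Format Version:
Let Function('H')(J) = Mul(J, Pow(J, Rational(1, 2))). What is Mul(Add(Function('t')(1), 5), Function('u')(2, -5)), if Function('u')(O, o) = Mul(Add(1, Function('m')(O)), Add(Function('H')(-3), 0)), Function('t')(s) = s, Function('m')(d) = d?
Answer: Mul(-54, I, Pow(3, Rational(1, 2))) ≈ Mul(-93.531, I)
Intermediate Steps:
Function('H')(J) = Pow(J, Rational(3, 2))
Function('u')(O, o) = Mul(-3, I, Pow(3, Rational(1, 2)), Add(1, O)) (Function('u')(O, o) = Mul(Add(1, O), Add(Pow(-3, Rational(3, 2)), 0)) = Mul(Add(1, O), Add(Mul(-3, I, Pow(3, Rational(1, 2))), 0)) = Mul(Add(1, O), Mul(-3, I, Pow(3, Rational(1, 2)))) = Mul(-3, I, Pow(3, Rational(1, 2)), Add(1, O)))
Mul(Add(Function('t')(1), 5), Function('u')(2, -5)) = Mul(Add(1, 5), Mul(3, I, Pow(3, Rational(1, 2)), Add(-1, Mul(-1, 2)))) = Mul(6, Mul(3, I, Pow(3, Rational(1, 2)), Add(-1, -2))) = Mul(6, Mul(3, I, Pow(3, Rational(1, 2)), -3)) = Mul(6, Mul(-9, I, Pow(3, Rational(1, 2)))) = Mul(-54, I, Pow(3, Rational(1, 2)))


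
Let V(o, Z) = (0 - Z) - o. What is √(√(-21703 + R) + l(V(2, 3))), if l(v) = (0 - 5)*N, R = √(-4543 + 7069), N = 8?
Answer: √(-40 + √(-21703 + √2526)) ≈ 7.4996 + 9.8104*I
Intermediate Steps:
V(o, Z) = -Z - o
R = √2526 ≈ 50.259
l(v) = -40 (l(v) = (0 - 5)*8 = -5*8 = -40)
√(√(-21703 + R) + l(V(2, 3))) = √(√(-21703 + √2526) - 40) = √(-40 + √(-21703 + √2526))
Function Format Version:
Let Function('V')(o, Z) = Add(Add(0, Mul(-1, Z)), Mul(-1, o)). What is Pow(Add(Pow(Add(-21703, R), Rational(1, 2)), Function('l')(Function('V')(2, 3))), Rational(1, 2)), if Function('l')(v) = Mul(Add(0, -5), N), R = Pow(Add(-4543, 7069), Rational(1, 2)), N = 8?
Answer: Pow(Add(-40, Pow(Add(-21703, Pow(2526, Rational(1, 2))), Rational(1, 2))), Rational(1, 2)) ≈ Add(7.4996, Mul(9.8104, I))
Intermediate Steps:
Function('V')(o, Z) = Add(Mul(-1, Z), Mul(-1, o))
R = Pow(2526, Rational(1, 2)) ≈ 50.259
Function('l')(v) = -40 (Function('l')(v) = Mul(Add(0, -5), 8) = Mul(-5, 8) = -40)
Pow(Add(Pow(Add(-21703, R), Rational(1, 2)), Function('l')(Function('V')(2, 3))), Rational(1, 2)) = Pow(Add(Pow(Add(-21703, Pow(2526, Rational(1, 2))), Rational(1, 2)), -40), Rational(1, 2)) = Pow(Add(-40, Pow(Add(-21703, Pow(2526, Rational(1, 2))), Rational(1, 2))), Rational(1, 2))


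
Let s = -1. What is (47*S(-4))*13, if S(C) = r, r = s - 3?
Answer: -2444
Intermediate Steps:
r = -4 (r = -1 - 3 = -4)
S(C) = -4
(47*S(-4))*13 = (47*(-4))*13 = -188*13 = -2444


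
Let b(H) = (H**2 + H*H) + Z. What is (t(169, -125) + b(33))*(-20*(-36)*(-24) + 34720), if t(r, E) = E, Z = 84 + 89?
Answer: 38821440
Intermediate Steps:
Z = 173
b(H) = 173 + 2*H**2 (b(H) = (H**2 + H*H) + 173 = (H**2 + H**2) + 173 = 2*H**2 + 173 = 173 + 2*H**2)
(t(169, -125) + b(33))*(-20*(-36)*(-24) + 34720) = (-125 + (173 + 2*33**2))*(-20*(-36)*(-24) + 34720) = (-125 + (173 + 2*1089))*(720*(-24) + 34720) = (-125 + (173 + 2178))*(-17280 + 34720) = (-125 + 2351)*17440 = 2226*17440 = 38821440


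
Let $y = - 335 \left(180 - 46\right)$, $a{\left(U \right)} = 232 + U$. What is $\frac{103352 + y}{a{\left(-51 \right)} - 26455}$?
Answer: $- \frac{29231}{13137} \approx -2.2251$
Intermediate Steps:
$y = -44890$ ($y = \left(-335\right) 134 = -44890$)
$\frac{103352 + y}{a{\left(-51 \right)} - 26455} = \frac{103352 - 44890}{\left(232 - 51\right) - 26455} = \frac{58462}{181 - 26455} = \frac{58462}{-26274} = 58462 \left(- \frac{1}{26274}\right) = - \frac{29231}{13137}$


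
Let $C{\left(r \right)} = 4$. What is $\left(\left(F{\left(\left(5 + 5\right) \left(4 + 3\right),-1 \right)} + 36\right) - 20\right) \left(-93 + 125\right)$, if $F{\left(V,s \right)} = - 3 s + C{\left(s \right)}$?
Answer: $736$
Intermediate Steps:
$F{\left(V,s \right)} = 4 - 3 s$ ($F{\left(V,s \right)} = - 3 s + 4 = 4 - 3 s$)
$\left(\left(F{\left(\left(5 + 5\right) \left(4 + 3\right),-1 \right)} + 36\right) - 20\right) \left(-93 + 125\right) = \left(\left(\left(4 - -3\right) + 36\right) - 20\right) \left(-93 + 125\right) = \left(\left(\left(4 + 3\right) + 36\right) - 20\right) 32 = \left(\left(7 + 36\right) - 20\right) 32 = \left(43 - 20\right) 32 = 23 \cdot 32 = 736$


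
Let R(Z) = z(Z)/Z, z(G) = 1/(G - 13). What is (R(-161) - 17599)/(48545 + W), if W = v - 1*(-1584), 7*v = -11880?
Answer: -493018385/1356770046 ≈ -0.36338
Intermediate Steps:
v = -11880/7 (v = (1/7)*(-11880) = -11880/7 ≈ -1697.1)
W = -792/7 (W = -11880/7 - 1*(-1584) = -11880/7 + 1584 = -792/7 ≈ -113.14)
z(G) = 1/(-13 + G)
R(Z) = 1/(Z*(-13 + Z)) (R(Z) = 1/((-13 + Z)*Z) = 1/(Z*(-13 + Z)))
(R(-161) - 17599)/(48545 + W) = (1/((-161)*(-13 - 161)) - 17599)/(48545 - 792/7) = (-1/161/(-174) - 17599)/(339023/7) = (-1/161*(-1/174) - 17599)*(7/339023) = (1/28014 - 17599)*(7/339023) = -493018385/28014*7/339023 = -493018385/1356770046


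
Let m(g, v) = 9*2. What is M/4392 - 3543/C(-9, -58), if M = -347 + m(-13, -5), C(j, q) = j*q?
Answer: -874033/127368 ≈ -6.8623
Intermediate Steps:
m(g, v) = 18
M = -329 (M = -347 + 18 = -329)
M/4392 - 3543/C(-9, -58) = -329/4392 - 3543/((-9*(-58))) = -329*1/4392 - 3543/522 = -329/4392 - 3543*1/522 = -329/4392 - 1181/174 = -874033/127368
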